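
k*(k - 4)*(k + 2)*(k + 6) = k^4 + 4*k^3 - 20*k^2 - 48*k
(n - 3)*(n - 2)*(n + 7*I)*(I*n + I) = I*n^4 - 7*n^3 - 4*I*n^3 + 28*n^2 + I*n^2 - 7*n + 6*I*n - 42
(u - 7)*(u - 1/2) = u^2 - 15*u/2 + 7/2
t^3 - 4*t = t*(t - 2)*(t + 2)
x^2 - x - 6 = (x - 3)*(x + 2)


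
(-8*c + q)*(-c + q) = 8*c^2 - 9*c*q + q^2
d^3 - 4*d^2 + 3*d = d*(d - 3)*(d - 1)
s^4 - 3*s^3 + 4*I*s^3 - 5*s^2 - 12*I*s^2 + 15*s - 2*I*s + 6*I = (s - 3)*(s + I)^2*(s + 2*I)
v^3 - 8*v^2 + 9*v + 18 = (v - 6)*(v - 3)*(v + 1)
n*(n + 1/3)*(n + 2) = n^3 + 7*n^2/3 + 2*n/3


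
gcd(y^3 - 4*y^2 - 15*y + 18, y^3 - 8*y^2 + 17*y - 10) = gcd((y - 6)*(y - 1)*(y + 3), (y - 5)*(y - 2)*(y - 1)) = y - 1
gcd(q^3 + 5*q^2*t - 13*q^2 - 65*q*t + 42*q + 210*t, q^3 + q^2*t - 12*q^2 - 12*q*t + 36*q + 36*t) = q - 6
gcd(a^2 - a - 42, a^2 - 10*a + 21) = a - 7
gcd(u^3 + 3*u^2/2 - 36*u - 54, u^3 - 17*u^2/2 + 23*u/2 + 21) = u - 6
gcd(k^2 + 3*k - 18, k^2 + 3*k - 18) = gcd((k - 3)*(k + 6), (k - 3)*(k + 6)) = k^2 + 3*k - 18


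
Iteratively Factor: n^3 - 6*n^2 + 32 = (n + 2)*(n^2 - 8*n + 16) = (n - 4)*(n + 2)*(n - 4)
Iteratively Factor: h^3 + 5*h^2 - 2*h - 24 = (h + 3)*(h^2 + 2*h - 8) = (h - 2)*(h + 3)*(h + 4)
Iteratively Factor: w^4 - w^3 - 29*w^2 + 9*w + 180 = (w - 3)*(w^3 + 2*w^2 - 23*w - 60) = (w - 3)*(w + 3)*(w^2 - w - 20) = (w - 5)*(w - 3)*(w + 3)*(w + 4)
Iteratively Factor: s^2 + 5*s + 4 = (s + 4)*(s + 1)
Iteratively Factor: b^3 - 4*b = (b)*(b^2 - 4) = b*(b - 2)*(b + 2)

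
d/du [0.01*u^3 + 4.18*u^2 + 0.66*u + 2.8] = 0.03*u^2 + 8.36*u + 0.66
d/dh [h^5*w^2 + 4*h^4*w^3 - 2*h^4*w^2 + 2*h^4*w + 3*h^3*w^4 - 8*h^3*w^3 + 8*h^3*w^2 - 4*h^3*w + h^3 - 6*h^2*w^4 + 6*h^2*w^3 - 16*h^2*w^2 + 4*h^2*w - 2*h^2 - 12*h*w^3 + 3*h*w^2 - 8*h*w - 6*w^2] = 5*h^4*w^2 + 16*h^3*w^3 - 8*h^3*w^2 + 8*h^3*w + 9*h^2*w^4 - 24*h^2*w^3 + 24*h^2*w^2 - 12*h^2*w + 3*h^2 - 12*h*w^4 + 12*h*w^3 - 32*h*w^2 + 8*h*w - 4*h - 12*w^3 + 3*w^2 - 8*w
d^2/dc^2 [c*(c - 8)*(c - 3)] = 6*c - 22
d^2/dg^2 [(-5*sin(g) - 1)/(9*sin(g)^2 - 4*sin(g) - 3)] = (-405*sin(g)^5 - 504*sin(g)^4 + 108*sin(g)^3 + 422*sin(g)^2 + 561*sin(g) - 34)/(-9*sin(g)^2 + 4*sin(g) + 3)^3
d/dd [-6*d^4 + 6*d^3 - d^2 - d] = -24*d^3 + 18*d^2 - 2*d - 1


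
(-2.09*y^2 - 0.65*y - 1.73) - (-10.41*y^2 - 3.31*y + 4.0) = 8.32*y^2 + 2.66*y - 5.73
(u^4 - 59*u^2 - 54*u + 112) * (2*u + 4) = 2*u^5 + 4*u^4 - 118*u^3 - 344*u^2 + 8*u + 448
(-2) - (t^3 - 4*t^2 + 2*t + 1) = -t^3 + 4*t^2 - 2*t - 3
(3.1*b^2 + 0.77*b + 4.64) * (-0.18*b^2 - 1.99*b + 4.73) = -0.558*b^4 - 6.3076*b^3 + 12.2955*b^2 - 5.5915*b + 21.9472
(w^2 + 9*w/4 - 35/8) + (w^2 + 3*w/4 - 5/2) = 2*w^2 + 3*w - 55/8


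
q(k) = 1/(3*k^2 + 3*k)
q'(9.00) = 0.00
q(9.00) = 0.00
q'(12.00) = 0.00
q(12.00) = 0.00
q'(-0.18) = -9.79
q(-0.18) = -2.26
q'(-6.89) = 0.00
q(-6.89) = 0.01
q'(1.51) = -0.09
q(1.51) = 0.09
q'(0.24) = -5.57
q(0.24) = 1.12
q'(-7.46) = 0.00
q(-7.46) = 0.01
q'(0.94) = -0.29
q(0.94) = 0.18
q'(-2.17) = 0.17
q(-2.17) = 0.13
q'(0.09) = -40.87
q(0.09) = 3.40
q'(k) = (-6*k - 3)/(3*k^2 + 3*k)^2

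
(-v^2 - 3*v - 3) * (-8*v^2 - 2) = 8*v^4 + 24*v^3 + 26*v^2 + 6*v + 6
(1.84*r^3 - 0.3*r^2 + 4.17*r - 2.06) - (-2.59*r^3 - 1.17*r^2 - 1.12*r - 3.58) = 4.43*r^3 + 0.87*r^2 + 5.29*r + 1.52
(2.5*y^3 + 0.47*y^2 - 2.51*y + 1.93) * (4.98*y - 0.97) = 12.45*y^4 - 0.0843999999999996*y^3 - 12.9557*y^2 + 12.0461*y - 1.8721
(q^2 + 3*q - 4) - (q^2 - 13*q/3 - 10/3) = 22*q/3 - 2/3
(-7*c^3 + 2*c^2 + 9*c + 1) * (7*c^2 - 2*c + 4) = -49*c^5 + 28*c^4 + 31*c^3 - 3*c^2 + 34*c + 4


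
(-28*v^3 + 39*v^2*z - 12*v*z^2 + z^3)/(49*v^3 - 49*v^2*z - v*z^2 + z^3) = (-4*v + z)/(7*v + z)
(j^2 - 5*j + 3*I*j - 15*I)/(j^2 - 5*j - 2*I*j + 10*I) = (j + 3*I)/(j - 2*I)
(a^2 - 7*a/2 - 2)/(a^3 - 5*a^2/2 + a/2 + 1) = (a - 4)/(a^2 - 3*a + 2)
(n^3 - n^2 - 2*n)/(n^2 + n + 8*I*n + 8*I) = n*(n - 2)/(n + 8*I)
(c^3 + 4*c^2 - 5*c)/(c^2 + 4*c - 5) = c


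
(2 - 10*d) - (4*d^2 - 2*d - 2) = -4*d^2 - 8*d + 4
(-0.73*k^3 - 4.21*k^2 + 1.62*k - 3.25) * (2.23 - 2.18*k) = 1.5914*k^4 + 7.5499*k^3 - 12.9199*k^2 + 10.6976*k - 7.2475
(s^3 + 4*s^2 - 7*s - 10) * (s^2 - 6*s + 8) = s^5 - 2*s^4 - 23*s^3 + 64*s^2 + 4*s - 80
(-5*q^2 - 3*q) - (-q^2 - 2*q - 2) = -4*q^2 - q + 2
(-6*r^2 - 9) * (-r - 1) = 6*r^3 + 6*r^2 + 9*r + 9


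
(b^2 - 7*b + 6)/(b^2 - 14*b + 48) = (b - 1)/(b - 8)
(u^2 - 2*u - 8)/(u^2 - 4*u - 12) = (u - 4)/(u - 6)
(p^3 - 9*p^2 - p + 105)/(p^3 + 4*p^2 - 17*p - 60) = (p^2 - 12*p + 35)/(p^2 + p - 20)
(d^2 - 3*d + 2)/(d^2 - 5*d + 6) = (d - 1)/(d - 3)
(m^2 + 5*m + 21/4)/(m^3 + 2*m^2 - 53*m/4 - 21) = (2*m + 7)/(2*m^2 + m - 28)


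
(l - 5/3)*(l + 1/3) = l^2 - 4*l/3 - 5/9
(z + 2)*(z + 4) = z^2 + 6*z + 8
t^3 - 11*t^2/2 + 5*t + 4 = (t - 4)*(t - 2)*(t + 1/2)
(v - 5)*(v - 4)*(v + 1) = v^3 - 8*v^2 + 11*v + 20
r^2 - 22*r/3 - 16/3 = (r - 8)*(r + 2/3)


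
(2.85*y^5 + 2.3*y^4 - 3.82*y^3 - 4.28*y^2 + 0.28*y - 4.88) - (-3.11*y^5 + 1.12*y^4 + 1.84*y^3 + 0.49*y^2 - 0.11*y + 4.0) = 5.96*y^5 + 1.18*y^4 - 5.66*y^3 - 4.77*y^2 + 0.39*y - 8.88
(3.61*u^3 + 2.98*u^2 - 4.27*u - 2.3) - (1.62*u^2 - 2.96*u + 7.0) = 3.61*u^3 + 1.36*u^2 - 1.31*u - 9.3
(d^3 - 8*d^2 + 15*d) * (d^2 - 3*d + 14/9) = d^5 - 11*d^4 + 365*d^3/9 - 517*d^2/9 + 70*d/3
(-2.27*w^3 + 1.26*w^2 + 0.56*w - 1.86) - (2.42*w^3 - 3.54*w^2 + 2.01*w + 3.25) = -4.69*w^3 + 4.8*w^2 - 1.45*w - 5.11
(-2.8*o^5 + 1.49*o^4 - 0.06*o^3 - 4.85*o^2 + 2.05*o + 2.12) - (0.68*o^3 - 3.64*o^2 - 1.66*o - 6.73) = -2.8*o^5 + 1.49*o^4 - 0.74*o^3 - 1.21*o^2 + 3.71*o + 8.85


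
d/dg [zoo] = 0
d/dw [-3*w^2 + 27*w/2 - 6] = 27/2 - 6*w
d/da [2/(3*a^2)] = -4/(3*a^3)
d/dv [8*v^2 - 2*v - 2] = 16*v - 2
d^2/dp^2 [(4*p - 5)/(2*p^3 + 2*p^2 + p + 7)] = 2*((4*p - 5)*(6*p^2 + 4*p + 1)^2 - 2*(12*p^2 + 8*p + (3*p + 1)*(4*p - 5) + 2)*(2*p^3 + 2*p^2 + p + 7))/(2*p^3 + 2*p^2 + p + 7)^3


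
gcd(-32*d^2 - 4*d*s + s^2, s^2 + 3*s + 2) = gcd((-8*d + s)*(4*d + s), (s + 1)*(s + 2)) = 1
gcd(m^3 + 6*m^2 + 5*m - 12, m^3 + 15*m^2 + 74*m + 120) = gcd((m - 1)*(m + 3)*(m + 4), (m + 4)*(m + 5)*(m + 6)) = m + 4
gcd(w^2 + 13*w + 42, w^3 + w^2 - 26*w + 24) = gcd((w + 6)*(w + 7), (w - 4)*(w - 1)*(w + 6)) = w + 6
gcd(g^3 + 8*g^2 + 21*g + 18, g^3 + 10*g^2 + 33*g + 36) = g^2 + 6*g + 9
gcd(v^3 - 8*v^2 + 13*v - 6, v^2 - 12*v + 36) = v - 6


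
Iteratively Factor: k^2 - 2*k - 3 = (k + 1)*(k - 3)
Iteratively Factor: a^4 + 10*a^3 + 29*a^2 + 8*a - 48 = (a + 3)*(a^3 + 7*a^2 + 8*a - 16) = (a - 1)*(a + 3)*(a^2 + 8*a + 16) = (a - 1)*(a + 3)*(a + 4)*(a + 4)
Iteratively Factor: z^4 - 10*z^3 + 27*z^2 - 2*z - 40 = (z - 2)*(z^3 - 8*z^2 + 11*z + 20) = (z - 4)*(z - 2)*(z^2 - 4*z - 5) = (z - 5)*(z - 4)*(z - 2)*(z + 1)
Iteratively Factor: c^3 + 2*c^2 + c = (c + 1)*(c^2 + c) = c*(c + 1)*(c + 1)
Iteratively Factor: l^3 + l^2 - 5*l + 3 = (l + 3)*(l^2 - 2*l + 1) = (l - 1)*(l + 3)*(l - 1)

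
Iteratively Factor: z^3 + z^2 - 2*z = (z)*(z^2 + z - 2) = z*(z - 1)*(z + 2)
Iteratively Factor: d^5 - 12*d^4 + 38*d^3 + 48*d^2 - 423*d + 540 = (d - 3)*(d^4 - 9*d^3 + 11*d^2 + 81*d - 180) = (d - 4)*(d - 3)*(d^3 - 5*d^2 - 9*d + 45) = (d - 4)*(d - 3)*(d + 3)*(d^2 - 8*d + 15) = (d - 4)*(d - 3)^2*(d + 3)*(d - 5)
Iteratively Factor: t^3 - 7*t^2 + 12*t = (t)*(t^2 - 7*t + 12) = t*(t - 3)*(t - 4)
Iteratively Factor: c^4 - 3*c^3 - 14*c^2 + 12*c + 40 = (c + 2)*(c^3 - 5*c^2 - 4*c + 20) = (c - 2)*(c + 2)*(c^2 - 3*c - 10) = (c - 2)*(c + 2)^2*(c - 5)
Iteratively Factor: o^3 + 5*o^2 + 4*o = (o)*(o^2 + 5*o + 4) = o*(o + 1)*(o + 4)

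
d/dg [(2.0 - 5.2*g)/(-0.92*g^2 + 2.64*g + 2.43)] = (-4.784*g^2 + 3.68*g - 17.916)/(0.8464*g^4 - 4.8576*g^3 + 2.4984*g^2 + 12.8304*g + 5.9049)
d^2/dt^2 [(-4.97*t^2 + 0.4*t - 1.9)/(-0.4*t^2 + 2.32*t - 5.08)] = (8.88178419700125e-16*t^4 + 9.09632000000001*t^3 - 58.77024*t^2 - 5.70239999999995*t + 259.818656)/(0.064*t^6 - 1.1136*t^5 + 8.89728*t^4 - 40.772608*t^3 + 112.995456*t^2 - 179.612544*t + 131.096512)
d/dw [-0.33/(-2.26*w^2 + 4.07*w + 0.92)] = (1.3431 - 1.4916*w)/(-2.26*w^2 + 4.07*w + 0.92)^2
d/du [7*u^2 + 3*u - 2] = 14*u + 3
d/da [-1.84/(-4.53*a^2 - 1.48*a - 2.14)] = (-16.6704*a - 2.7232)/(4.53*a^2 + 1.48*a + 2.14)^2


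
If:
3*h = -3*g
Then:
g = -h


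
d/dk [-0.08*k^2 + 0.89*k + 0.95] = 0.89 - 0.16*k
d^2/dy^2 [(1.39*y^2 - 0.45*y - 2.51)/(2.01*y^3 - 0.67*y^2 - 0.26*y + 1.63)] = (11.231478*y^6 - 10.90827*y^5 - 113.693238*y^4 - 11.031952*y^3 + 27.910056*y^2 + 43.768956*y + 1.183068)/(8.120601*y^9 - 8.120601*y^8 - 0.444410999999999*y^7 + 21.556178*y^6 - 13.11324*y^5 - 3.051783*y^4 + 17.707207*y^3 - 5.009805*y^2 - 2.072382*y + 4.330747)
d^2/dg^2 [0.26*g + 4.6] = 0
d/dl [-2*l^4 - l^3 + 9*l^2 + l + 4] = -8*l^3 - 3*l^2 + 18*l + 1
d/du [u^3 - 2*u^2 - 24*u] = 3*u^2 - 4*u - 24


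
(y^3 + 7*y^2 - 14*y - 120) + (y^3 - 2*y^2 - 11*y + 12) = 2*y^3 + 5*y^2 - 25*y - 108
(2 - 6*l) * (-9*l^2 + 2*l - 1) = 54*l^3 - 30*l^2 + 10*l - 2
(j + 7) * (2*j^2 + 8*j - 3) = 2*j^3 + 22*j^2 + 53*j - 21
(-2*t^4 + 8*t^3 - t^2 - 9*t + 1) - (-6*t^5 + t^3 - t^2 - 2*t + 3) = 6*t^5 - 2*t^4 + 7*t^3 - 7*t - 2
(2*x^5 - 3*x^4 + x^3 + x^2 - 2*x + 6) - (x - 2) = 2*x^5 - 3*x^4 + x^3 + x^2 - 3*x + 8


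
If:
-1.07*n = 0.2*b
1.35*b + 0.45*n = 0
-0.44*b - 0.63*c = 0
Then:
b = 0.00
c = 0.00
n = 0.00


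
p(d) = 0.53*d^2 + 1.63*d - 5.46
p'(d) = 1.06*d + 1.63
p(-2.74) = -5.95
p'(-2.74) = -1.27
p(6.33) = 26.09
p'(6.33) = 8.34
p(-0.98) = -6.55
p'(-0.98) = 0.59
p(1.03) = -3.22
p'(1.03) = 2.72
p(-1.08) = -6.60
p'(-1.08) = 0.49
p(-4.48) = -2.13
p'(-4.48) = -3.12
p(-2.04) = -6.58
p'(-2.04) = -0.53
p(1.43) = -2.05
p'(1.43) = 3.15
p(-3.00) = -5.58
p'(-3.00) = -1.55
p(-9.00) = 22.80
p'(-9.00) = -7.91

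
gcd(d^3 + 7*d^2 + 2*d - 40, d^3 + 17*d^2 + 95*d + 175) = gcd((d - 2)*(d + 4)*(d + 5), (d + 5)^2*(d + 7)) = d + 5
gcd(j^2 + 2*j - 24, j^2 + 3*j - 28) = j - 4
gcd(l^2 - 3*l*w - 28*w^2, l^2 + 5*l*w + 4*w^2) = l + 4*w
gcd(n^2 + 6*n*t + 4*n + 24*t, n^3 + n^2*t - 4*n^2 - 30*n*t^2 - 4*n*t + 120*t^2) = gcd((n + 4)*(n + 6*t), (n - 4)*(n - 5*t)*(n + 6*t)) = n + 6*t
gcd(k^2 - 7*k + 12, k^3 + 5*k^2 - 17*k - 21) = k - 3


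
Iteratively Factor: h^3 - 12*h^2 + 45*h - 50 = (h - 2)*(h^2 - 10*h + 25) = (h - 5)*(h - 2)*(h - 5)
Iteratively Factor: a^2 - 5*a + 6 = (a - 3)*(a - 2)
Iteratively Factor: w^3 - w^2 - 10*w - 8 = (w + 2)*(w^2 - 3*w - 4) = (w - 4)*(w + 2)*(w + 1)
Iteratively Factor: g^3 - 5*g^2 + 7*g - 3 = (g - 1)*(g^2 - 4*g + 3) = (g - 1)^2*(g - 3)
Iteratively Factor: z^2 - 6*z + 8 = (z - 4)*(z - 2)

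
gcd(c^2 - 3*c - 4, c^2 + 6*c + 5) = c + 1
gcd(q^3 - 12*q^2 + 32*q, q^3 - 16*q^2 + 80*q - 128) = q^2 - 12*q + 32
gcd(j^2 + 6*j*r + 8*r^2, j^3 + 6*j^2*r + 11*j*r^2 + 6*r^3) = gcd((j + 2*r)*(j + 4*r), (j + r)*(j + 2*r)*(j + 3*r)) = j + 2*r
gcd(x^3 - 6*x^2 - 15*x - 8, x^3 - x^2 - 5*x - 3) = x^2 + 2*x + 1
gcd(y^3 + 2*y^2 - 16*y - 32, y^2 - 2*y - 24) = y + 4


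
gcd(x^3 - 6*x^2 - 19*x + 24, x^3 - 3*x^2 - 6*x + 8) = x - 1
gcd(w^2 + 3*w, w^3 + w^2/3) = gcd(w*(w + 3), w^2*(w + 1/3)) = w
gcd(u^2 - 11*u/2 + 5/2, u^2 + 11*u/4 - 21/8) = 1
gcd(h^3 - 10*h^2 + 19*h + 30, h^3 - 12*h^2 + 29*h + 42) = h^2 - 5*h - 6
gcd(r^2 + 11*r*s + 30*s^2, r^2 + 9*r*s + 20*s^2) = r + 5*s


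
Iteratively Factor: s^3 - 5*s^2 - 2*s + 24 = (s - 3)*(s^2 - 2*s - 8) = (s - 3)*(s + 2)*(s - 4)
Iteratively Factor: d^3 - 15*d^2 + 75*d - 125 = (d - 5)*(d^2 - 10*d + 25) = (d - 5)^2*(d - 5)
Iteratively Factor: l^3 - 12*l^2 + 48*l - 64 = (l - 4)*(l^2 - 8*l + 16) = (l - 4)^2*(l - 4)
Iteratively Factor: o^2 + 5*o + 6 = (o + 3)*(o + 2)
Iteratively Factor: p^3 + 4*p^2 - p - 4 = (p - 1)*(p^2 + 5*p + 4) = (p - 1)*(p + 1)*(p + 4)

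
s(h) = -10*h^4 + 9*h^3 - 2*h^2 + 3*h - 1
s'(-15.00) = 141138.00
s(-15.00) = -537121.00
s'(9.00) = -27006.00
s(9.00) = -59185.00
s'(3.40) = -1270.64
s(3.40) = -996.52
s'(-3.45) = 1980.71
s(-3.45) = -1821.42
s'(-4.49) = 4186.04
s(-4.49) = -4933.76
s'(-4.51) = 4239.58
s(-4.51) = -5018.01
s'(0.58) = 1.96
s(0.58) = 0.69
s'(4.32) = -2735.26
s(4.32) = -2782.62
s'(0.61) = 1.53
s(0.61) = 0.74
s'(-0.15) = 4.34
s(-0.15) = -1.53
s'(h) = -40*h^3 + 27*h^2 - 4*h + 3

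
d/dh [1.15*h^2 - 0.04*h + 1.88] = 2.3*h - 0.04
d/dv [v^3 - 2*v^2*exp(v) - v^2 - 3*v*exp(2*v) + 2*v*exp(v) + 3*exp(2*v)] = -2*v^2*exp(v) + 3*v^2 - 6*v*exp(2*v) - 2*v*exp(v) - 2*v + 3*exp(2*v) + 2*exp(v)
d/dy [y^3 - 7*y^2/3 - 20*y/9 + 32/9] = 3*y^2 - 14*y/3 - 20/9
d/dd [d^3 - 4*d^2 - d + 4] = 3*d^2 - 8*d - 1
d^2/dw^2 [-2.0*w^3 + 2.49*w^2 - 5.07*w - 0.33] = 4.98 - 12.0*w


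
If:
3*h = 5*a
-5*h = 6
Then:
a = -18/25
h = -6/5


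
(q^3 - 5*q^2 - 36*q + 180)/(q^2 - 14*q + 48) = (q^2 + q - 30)/(q - 8)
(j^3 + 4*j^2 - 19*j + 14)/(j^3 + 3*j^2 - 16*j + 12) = (j + 7)/(j + 6)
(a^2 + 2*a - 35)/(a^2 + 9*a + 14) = (a - 5)/(a + 2)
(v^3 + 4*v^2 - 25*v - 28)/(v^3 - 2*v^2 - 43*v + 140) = (v + 1)/(v - 5)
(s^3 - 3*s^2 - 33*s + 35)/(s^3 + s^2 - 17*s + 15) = (s - 7)/(s - 3)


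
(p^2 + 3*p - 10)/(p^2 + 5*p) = (p - 2)/p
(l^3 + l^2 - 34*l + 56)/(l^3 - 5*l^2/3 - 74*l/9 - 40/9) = 9*(l^2 + 5*l - 14)/(9*l^2 + 21*l + 10)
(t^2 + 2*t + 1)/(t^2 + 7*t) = (t^2 + 2*t + 1)/(t*(t + 7))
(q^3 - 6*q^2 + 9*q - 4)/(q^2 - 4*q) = q - 2 + 1/q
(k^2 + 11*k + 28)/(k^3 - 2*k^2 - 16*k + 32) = (k + 7)/(k^2 - 6*k + 8)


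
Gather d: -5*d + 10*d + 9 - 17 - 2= 5*d - 10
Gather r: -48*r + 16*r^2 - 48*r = 16*r^2 - 96*r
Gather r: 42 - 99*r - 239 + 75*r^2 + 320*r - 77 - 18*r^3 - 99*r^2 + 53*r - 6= -18*r^3 - 24*r^2 + 274*r - 280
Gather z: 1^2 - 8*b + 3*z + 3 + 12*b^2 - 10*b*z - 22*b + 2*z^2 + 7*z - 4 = 12*b^2 - 30*b + 2*z^2 + z*(10 - 10*b)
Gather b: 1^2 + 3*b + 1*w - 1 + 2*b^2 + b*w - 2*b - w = 2*b^2 + b*(w + 1)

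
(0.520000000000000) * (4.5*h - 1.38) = 2.34*h - 0.7176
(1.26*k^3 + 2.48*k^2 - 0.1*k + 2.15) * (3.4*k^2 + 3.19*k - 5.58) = 4.284*k^5 + 12.4514*k^4 + 0.5404*k^3 - 6.8474*k^2 + 7.4165*k - 11.997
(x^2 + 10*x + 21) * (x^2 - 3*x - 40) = x^4 + 7*x^3 - 49*x^2 - 463*x - 840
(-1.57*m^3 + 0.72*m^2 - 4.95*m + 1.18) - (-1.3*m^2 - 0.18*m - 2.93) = -1.57*m^3 + 2.02*m^2 - 4.77*m + 4.11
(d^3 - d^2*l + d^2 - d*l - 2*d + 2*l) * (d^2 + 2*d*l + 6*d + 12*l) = d^5 + d^4*l + 7*d^4 - 2*d^3*l^2 + 7*d^3*l + 4*d^3 - 14*d^2*l^2 + 4*d^2*l - 12*d^2 - 8*d*l^2 - 12*d*l + 24*l^2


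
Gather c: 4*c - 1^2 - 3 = 4*c - 4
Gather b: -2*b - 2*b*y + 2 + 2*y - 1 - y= b*(-2*y - 2) + y + 1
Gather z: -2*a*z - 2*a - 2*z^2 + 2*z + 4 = -2*a - 2*z^2 + z*(2 - 2*a) + 4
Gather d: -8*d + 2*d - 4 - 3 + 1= -6*d - 6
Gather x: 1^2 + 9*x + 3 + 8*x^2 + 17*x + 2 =8*x^2 + 26*x + 6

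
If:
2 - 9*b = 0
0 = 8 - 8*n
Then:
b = 2/9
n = 1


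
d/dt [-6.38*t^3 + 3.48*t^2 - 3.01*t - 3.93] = -19.14*t^2 + 6.96*t - 3.01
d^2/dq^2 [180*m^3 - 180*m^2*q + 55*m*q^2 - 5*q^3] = 110*m - 30*q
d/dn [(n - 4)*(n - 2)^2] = (n - 2)*(3*n - 10)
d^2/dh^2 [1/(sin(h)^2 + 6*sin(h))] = 2*(-2*sin(h) - 9 - 15/sin(h) + 18/sin(h)^2 + 36/sin(h)^3)/(sin(h) + 6)^3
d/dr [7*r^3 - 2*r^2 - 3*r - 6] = 21*r^2 - 4*r - 3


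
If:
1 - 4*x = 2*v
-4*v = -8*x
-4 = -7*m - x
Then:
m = 31/56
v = 1/4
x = 1/8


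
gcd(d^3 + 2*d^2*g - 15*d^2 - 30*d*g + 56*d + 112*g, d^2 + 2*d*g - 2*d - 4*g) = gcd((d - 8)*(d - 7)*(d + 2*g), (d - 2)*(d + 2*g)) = d + 2*g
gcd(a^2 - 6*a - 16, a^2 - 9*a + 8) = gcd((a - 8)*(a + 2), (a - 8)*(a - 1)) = a - 8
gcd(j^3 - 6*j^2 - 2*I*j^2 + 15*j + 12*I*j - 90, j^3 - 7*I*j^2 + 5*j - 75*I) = j^2 - 2*I*j + 15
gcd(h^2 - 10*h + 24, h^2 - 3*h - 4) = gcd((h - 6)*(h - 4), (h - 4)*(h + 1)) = h - 4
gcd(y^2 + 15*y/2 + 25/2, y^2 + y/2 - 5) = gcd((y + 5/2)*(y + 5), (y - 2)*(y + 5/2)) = y + 5/2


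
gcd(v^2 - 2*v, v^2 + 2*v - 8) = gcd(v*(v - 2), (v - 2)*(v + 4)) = v - 2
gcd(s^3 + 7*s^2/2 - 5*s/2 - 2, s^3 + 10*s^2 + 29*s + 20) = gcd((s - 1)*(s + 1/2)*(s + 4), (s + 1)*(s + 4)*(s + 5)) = s + 4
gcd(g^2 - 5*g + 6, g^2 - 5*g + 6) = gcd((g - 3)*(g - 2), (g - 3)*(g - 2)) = g^2 - 5*g + 6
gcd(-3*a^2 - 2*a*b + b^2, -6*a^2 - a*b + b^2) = 3*a - b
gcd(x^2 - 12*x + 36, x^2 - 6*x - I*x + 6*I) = x - 6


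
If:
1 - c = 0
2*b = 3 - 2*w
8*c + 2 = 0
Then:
No Solution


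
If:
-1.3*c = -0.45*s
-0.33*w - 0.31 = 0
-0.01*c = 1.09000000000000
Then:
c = -109.00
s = -314.89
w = -0.94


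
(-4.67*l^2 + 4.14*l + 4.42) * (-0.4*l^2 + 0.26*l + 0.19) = 1.868*l^4 - 2.8702*l^3 - 1.5789*l^2 + 1.9358*l + 0.8398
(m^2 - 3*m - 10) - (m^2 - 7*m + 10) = 4*m - 20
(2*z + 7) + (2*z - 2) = 4*z + 5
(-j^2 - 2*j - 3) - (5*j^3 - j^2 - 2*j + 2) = -5*j^3 - 5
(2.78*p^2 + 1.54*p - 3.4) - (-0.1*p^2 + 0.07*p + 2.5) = 2.88*p^2 + 1.47*p - 5.9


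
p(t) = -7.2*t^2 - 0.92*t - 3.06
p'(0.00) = -0.92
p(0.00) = -3.06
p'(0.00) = -0.92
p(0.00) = -3.06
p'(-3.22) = 45.45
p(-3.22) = -74.75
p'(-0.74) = 9.74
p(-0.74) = -6.32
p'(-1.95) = 27.16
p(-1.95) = -28.64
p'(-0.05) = -0.20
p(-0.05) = -3.03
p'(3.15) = -46.28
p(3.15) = -77.40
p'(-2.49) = 34.94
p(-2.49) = -45.41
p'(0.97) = -14.89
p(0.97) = -10.73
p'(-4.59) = 65.18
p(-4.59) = -150.53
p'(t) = -14.4*t - 0.92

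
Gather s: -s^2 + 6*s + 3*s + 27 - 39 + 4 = -s^2 + 9*s - 8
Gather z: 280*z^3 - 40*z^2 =280*z^3 - 40*z^2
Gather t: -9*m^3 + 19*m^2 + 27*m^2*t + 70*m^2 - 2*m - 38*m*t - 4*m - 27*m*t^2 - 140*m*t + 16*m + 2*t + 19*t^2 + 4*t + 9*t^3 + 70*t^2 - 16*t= -9*m^3 + 89*m^2 + 10*m + 9*t^3 + t^2*(89 - 27*m) + t*(27*m^2 - 178*m - 10)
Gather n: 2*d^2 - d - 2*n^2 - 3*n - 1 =2*d^2 - d - 2*n^2 - 3*n - 1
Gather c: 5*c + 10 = 5*c + 10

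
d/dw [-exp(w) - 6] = -exp(w)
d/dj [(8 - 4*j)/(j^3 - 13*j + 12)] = 4*(-j^3 + 13*j + (j - 2)*(3*j^2 - 13) - 12)/(j^3 - 13*j + 12)^2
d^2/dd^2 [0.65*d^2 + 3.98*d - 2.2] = 1.30000000000000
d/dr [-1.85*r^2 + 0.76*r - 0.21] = 0.76 - 3.7*r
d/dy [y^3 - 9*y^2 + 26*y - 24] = 3*y^2 - 18*y + 26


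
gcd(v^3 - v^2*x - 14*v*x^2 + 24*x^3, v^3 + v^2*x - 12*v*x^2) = -v^2 - v*x + 12*x^2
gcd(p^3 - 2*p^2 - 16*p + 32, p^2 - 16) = p^2 - 16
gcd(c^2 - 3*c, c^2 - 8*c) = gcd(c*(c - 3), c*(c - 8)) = c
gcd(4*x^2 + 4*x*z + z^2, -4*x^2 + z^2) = 2*x + z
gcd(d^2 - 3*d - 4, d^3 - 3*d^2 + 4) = d + 1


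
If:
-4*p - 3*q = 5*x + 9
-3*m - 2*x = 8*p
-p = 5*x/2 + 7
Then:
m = 6*x + 56/3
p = -5*x/2 - 7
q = 5*x/3 + 19/3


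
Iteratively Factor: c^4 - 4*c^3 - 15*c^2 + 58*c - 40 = (c + 4)*(c^3 - 8*c^2 + 17*c - 10) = (c - 2)*(c + 4)*(c^2 - 6*c + 5) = (c - 5)*(c - 2)*(c + 4)*(c - 1)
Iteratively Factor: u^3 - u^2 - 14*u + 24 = (u - 2)*(u^2 + u - 12) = (u - 3)*(u - 2)*(u + 4)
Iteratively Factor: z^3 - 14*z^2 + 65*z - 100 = (z - 4)*(z^2 - 10*z + 25) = (z - 5)*(z - 4)*(z - 5)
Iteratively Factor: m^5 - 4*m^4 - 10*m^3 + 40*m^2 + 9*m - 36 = (m + 3)*(m^4 - 7*m^3 + 11*m^2 + 7*m - 12) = (m + 1)*(m + 3)*(m^3 - 8*m^2 + 19*m - 12) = (m - 3)*(m + 1)*(m + 3)*(m^2 - 5*m + 4) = (m - 3)*(m - 1)*(m + 1)*(m + 3)*(m - 4)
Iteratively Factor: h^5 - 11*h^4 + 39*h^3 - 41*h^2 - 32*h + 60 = (h - 2)*(h^4 - 9*h^3 + 21*h^2 + h - 30) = (h - 3)*(h - 2)*(h^3 - 6*h^2 + 3*h + 10) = (h - 3)*(h - 2)*(h + 1)*(h^2 - 7*h + 10) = (h - 3)*(h - 2)^2*(h + 1)*(h - 5)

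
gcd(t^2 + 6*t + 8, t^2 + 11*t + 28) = t + 4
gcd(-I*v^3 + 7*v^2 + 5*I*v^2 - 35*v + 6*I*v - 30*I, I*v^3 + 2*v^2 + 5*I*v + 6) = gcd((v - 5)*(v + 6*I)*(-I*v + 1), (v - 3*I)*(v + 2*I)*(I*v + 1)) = 1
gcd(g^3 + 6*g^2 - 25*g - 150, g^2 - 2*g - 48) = g + 6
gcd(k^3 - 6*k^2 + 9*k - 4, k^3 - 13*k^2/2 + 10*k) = k - 4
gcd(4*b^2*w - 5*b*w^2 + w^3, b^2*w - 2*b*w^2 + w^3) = -b*w + w^2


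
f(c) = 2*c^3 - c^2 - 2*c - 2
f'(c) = 6*c^2 - 2*c - 2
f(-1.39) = -6.52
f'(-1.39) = 12.37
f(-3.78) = -116.75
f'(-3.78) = 91.29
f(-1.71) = -11.50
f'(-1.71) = 18.96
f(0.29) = -2.62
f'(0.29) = -2.08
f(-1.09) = -3.60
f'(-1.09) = 7.31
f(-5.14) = -289.73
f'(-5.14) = 166.80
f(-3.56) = -97.79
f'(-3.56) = 81.16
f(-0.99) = -2.94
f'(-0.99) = 5.86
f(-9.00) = -1523.00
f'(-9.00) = 502.00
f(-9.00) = -1523.00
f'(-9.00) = 502.00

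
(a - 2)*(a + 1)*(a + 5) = a^3 + 4*a^2 - 7*a - 10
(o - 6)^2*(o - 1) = o^3 - 13*o^2 + 48*o - 36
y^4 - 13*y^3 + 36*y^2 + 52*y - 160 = (y - 8)*(y - 5)*(y - 2)*(y + 2)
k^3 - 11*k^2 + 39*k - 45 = (k - 5)*(k - 3)^2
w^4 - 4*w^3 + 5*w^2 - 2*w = w*(w - 2)*(w - 1)^2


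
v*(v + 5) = v^2 + 5*v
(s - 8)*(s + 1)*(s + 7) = s^3 - 57*s - 56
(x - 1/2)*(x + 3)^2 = x^3 + 11*x^2/2 + 6*x - 9/2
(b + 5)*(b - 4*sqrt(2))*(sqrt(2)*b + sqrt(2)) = sqrt(2)*b^3 - 8*b^2 + 6*sqrt(2)*b^2 - 48*b + 5*sqrt(2)*b - 40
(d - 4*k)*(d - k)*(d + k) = d^3 - 4*d^2*k - d*k^2 + 4*k^3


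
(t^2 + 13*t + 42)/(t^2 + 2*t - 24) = (t + 7)/(t - 4)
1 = 1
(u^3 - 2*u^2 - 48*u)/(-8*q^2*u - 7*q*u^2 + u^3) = (-u^2 + 2*u + 48)/(8*q^2 + 7*q*u - u^2)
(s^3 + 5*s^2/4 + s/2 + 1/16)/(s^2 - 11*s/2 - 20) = (16*s^3 + 20*s^2 + 8*s + 1)/(8*(2*s^2 - 11*s - 40))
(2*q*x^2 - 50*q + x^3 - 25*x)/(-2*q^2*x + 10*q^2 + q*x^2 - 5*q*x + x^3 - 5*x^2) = (x + 5)/(-q + x)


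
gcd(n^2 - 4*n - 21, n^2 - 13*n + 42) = n - 7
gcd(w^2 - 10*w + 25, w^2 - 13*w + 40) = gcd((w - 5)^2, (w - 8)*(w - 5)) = w - 5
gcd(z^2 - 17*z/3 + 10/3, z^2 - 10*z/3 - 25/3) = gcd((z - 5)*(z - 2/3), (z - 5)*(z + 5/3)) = z - 5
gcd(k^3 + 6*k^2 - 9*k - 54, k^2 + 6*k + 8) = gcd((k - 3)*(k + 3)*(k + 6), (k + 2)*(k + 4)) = 1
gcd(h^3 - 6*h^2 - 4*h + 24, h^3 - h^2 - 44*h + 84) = h^2 - 8*h + 12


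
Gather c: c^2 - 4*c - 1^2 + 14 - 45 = c^2 - 4*c - 32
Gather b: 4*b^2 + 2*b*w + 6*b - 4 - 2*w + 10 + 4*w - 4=4*b^2 + b*(2*w + 6) + 2*w + 2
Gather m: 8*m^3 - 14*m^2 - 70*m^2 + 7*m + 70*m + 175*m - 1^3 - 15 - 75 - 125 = 8*m^3 - 84*m^2 + 252*m - 216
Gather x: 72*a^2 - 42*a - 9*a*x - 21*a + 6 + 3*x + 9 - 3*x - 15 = 72*a^2 - 9*a*x - 63*a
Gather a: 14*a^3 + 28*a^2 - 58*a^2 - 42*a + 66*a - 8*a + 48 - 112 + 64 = 14*a^3 - 30*a^2 + 16*a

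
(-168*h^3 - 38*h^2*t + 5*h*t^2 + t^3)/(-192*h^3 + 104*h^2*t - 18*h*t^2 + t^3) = (28*h^2 + 11*h*t + t^2)/(32*h^2 - 12*h*t + t^2)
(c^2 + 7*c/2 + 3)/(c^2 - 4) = (c + 3/2)/(c - 2)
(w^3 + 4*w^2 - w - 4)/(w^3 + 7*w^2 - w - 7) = (w + 4)/(w + 7)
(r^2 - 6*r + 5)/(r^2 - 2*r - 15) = (r - 1)/(r + 3)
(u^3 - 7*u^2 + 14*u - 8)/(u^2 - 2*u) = u - 5 + 4/u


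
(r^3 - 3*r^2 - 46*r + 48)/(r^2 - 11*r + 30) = (r^3 - 3*r^2 - 46*r + 48)/(r^2 - 11*r + 30)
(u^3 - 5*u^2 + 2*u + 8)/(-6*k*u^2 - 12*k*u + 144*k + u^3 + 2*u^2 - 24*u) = (u^2 - u - 2)/(-6*k*u - 36*k + u^2 + 6*u)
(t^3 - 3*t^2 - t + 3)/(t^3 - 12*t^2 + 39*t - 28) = (t^2 - 2*t - 3)/(t^2 - 11*t + 28)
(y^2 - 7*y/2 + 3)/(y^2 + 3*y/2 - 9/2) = (y - 2)/(y + 3)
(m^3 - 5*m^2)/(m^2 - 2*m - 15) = m^2/(m + 3)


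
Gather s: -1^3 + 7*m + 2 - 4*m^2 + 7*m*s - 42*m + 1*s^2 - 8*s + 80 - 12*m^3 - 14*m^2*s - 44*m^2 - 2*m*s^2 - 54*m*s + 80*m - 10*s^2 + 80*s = -12*m^3 - 48*m^2 + 45*m + s^2*(-2*m - 9) + s*(-14*m^2 - 47*m + 72) + 81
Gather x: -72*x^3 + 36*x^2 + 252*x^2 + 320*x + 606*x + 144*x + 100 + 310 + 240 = -72*x^3 + 288*x^2 + 1070*x + 650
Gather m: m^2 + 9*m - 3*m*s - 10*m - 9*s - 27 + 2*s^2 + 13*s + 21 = m^2 + m*(-3*s - 1) + 2*s^2 + 4*s - 6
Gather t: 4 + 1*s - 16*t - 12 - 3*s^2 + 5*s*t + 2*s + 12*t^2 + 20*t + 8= -3*s^2 + 3*s + 12*t^2 + t*(5*s + 4)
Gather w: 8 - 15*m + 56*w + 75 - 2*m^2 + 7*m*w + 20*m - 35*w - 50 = -2*m^2 + 5*m + w*(7*m + 21) + 33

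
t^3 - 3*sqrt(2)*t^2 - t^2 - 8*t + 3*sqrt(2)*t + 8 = (t - 1)*(t - 4*sqrt(2))*(t + sqrt(2))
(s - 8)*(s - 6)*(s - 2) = s^3 - 16*s^2 + 76*s - 96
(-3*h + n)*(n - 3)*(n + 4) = -3*h*n^2 - 3*h*n + 36*h + n^3 + n^2 - 12*n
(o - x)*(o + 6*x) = o^2 + 5*o*x - 6*x^2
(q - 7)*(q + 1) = q^2 - 6*q - 7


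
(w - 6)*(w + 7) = w^2 + w - 42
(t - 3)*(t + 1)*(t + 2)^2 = t^4 + 2*t^3 - 7*t^2 - 20*t - 12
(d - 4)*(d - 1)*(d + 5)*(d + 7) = d^4 + 7*d^3 - 21*d^2 - 127*d + 140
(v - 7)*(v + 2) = v^2 - 5*v - 14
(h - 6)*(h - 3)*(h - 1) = h^3 - 10*h^2 + 27*h - 18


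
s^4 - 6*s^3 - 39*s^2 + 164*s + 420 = (s - 7)*(s - 6)*(s + 2)*(s + 5)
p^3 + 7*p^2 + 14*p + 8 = (p + 1)*(p + 2)*(p + 4)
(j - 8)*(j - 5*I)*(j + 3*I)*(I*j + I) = I*j^4 + 2*j^3 - 7*I*j^3 - 14*j^2 + 7*I*j^2 - 16*j - 105*I*j - 120*I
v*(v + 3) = v^2 + 3*v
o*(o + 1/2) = o^2 + o/2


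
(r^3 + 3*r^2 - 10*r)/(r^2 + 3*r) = (r^2 + 3*r - 10)/(r + 3)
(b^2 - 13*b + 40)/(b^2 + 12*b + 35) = (b^2 - 13*b + 40)/(b^2 + 12*b + 35)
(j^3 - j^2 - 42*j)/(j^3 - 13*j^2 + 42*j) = (j + 6)/(j - 6)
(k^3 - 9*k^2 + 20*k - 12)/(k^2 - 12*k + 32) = (k^3 - 9*k^2 + 20*k - 12)/(k^2 - 12*k + 32)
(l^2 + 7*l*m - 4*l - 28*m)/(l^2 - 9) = (l^2 + 7*l*m - 4*l - 28*m)/(l^2 - 9)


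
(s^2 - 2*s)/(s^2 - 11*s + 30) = s*(s - 2)/(s^2 - 11*s + 30)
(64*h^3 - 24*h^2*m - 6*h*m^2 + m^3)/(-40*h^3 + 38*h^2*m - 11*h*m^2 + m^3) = (-32*h^2 - 4*h*m + m^2)/(20*h^2 - 9*h*m + m^2)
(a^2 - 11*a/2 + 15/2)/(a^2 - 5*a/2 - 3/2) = (2*a - 5)/(2*a + 1)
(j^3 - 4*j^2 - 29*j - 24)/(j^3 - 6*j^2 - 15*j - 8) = (j + 3)/(j + 1)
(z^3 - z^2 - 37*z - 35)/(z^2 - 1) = (z^2 - 2*z - 35)/(z - 1)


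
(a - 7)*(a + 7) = a^2 - 49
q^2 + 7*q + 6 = (q + 1)*(q + 6)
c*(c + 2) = c^2 + 2*c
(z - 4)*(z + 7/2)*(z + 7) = z^3 + 13*z^2/2 - 35*z/2 - 98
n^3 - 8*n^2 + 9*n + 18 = (n - 6)*(n - 3)*(n + 1)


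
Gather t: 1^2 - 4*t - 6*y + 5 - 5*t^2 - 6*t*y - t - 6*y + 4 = -5*t^2 + t*(-6*y - 5) - 12*y + 10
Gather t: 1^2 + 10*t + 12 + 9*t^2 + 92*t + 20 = 9*t^2 + 102*t + 33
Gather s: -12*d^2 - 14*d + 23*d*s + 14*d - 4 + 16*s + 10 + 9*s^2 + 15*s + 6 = -12*d^2 + 9*s^2 + s*(23*d + 31) + 12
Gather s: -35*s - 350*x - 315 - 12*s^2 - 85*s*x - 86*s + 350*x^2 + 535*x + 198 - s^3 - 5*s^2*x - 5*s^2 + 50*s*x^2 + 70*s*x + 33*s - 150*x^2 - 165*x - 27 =-s^3 + s^2*(-5*x - 17) + s*(50*x^2 - 15*x - 88) + 200*x^2 + 20*x - 144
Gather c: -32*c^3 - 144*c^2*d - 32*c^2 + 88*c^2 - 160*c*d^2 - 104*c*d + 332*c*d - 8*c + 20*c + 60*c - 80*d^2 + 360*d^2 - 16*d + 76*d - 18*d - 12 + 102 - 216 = -32*c^3 + c^2*(56 - 144*d) + c*(-160*d^2 + 228*d + 72) + 280*d^2 + 42*d - 126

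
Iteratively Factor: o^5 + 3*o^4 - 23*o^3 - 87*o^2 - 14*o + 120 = (o - 5)*(o^4 + 8*o^3 + 17*o^2 - 2*o - 24) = (o - 5)*(o + 3)*(o^3 + 5*o^2 + 2*o - 8) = (o - 5)*(o + 3)*(o + 4)*(o^2 + o - 2) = (o - 5)*(o + 2)*(o + 3)*(o + 4)*(o - 1)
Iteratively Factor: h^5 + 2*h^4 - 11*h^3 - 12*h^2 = (h)*(h^4 + 2*h^3 - 11*h^2 - 12*h) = h^2*(h^3 + 2*h^2 - 11*h - 12) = h^2*(h - 3)*(h^2 + 5*h + 4) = h^2*(h - 3)*(h + 4)*(h + 1)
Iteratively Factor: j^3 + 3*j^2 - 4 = (j + 2)*(j^2 + j - 2) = (j + 2)^2*(j - 1)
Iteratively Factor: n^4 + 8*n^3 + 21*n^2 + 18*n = (n)*(n^3 + 8*n^2 + 21*n + 18) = n*(n + 2)*(n^2 + 6*n + 9) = n*(n + 2)*(n + 3)*(n + 3)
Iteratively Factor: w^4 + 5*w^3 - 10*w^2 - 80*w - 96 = (w + 3)*(w^3 + 2*w^2 - 16*w - 32) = (w + 2)*(w + 3)*(w^2 - 16) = (w + 2)*(w + 3)*(w + 4)*(w - 4)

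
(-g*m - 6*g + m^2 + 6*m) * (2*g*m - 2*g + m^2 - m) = -2*g^2*m^2 - 10*g^2*m + 12*g^2 + g*m^3 + 5*g*m^2 - 6*g*m + m^4 + 5*m^3 - 6*m^2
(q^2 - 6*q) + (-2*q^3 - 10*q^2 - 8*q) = -2*q^3 - 9*q^2 - 14*q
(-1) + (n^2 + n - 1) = n^2 + n - 2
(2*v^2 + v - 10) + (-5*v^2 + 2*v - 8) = -3*v^2 + 3*v - 18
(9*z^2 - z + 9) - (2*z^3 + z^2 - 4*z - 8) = -2*z^3 + 8*z^2 + 3*z + 17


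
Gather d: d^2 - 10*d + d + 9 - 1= d^2 - 9*d + 8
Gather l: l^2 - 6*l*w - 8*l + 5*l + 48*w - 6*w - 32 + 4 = l^2 + l*(-6*w - 3) + 42*w - 28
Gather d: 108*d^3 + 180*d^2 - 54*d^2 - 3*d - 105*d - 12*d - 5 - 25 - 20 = 108*d^3 + 126*d^2 - 120*d - 50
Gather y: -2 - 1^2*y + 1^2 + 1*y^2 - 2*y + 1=y^2 - 3*y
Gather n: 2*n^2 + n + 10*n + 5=2*n^2 + 11*n + 5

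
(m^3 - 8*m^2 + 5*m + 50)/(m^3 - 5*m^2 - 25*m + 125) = (m + 2)/(m + 5)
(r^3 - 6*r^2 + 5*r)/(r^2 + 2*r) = (r^2 - 6*r + 5)/(r + 2)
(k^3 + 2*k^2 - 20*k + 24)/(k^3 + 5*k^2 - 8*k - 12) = (k - 2)/(k + 1)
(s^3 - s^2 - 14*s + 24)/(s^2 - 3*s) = s + 2 - 8/s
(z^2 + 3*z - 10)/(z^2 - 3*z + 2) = (z + 5)/(z - 1)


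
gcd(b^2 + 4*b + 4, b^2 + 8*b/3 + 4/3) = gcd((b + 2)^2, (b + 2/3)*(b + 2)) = b + 2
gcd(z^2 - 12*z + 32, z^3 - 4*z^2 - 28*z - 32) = z - 8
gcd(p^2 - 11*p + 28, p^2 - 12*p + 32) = p - 4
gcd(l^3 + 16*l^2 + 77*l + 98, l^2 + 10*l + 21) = l + 7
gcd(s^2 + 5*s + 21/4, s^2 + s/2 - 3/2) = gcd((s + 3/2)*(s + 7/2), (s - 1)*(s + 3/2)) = s + 3/2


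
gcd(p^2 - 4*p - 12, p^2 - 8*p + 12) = p - 6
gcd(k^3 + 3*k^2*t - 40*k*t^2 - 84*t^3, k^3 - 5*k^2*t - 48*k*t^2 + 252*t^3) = -k^2 - k*t + 42*t^2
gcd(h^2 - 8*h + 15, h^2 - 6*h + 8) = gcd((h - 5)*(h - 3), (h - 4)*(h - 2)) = 1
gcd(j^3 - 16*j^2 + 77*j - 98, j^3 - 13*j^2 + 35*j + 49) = j^2 - 14*j + 49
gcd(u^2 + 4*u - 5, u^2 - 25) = u + 5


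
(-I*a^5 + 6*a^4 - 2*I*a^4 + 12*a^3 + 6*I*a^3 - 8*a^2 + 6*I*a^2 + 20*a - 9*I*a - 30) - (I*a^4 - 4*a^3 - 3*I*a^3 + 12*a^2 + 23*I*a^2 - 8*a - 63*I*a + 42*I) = -I*a^5 + 6*a^4 - 3*I*a^4 + 16*a^3 + 9*I*a^3 - 20*a^2 - 17*I*a^2 + 28*a + 54*I*a - 30 - 42*I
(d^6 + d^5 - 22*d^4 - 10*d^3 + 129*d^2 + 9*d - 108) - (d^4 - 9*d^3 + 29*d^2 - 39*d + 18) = d^6 + d^5 - 23*d^4 - d^3 + 100*d^2 + 48*d - 126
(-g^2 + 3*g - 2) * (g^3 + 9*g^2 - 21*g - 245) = -g^5 - 6*g^4 + 46*g^3 + 164*g^2 - 693*g + 490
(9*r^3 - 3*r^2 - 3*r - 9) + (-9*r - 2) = 9*r^3 - 3*r^2 - 12*r - 11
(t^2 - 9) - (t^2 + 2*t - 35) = 26 - 2*t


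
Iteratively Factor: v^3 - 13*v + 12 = (v - 3)*(v^2 + 3*v - 4) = (v - 3)*(v + 4)*(v - 1)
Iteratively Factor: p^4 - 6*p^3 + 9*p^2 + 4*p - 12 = (p - 2)*(p^3 - 4*p^2 + p + 6) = (p - 2)*(p + 1)*(p^2 - 5*p + 6) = (p - 2)^2*(p + 1)*(p - 3)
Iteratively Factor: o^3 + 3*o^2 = (o)*(o^2 + 3*o) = o*(o + 3)*(o)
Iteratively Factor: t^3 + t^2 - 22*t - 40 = (t + 4)*(t^2 - 3*t - 10) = (t + 2)*(t + 4)*(t - 5)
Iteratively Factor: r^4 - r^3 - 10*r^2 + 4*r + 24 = (r + 2)*(r^3 - 3*r^2 - 4*r + 12) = (r - 2)*(r + 2)*(r^2 - r - 6) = (r - 3)*(r - 2)*(r + 2)*(r + 2)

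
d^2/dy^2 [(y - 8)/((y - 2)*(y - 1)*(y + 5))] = 6*(y^5 - 14*y^4 - 37*y^3 + 52*y^2 + 268*y - 354)/(y^9 + 6*y^8 - 27*y^7 - 118*y^6 + 471*y^5 + 354*y^4 - 3457*y^3 + 5670*y^2 - 3900*y + 1000)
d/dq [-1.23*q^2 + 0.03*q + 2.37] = 0.03 - 2.46*q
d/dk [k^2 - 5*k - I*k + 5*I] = 2*k - 5 - I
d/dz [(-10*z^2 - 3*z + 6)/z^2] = 3*(z - 4)/z^3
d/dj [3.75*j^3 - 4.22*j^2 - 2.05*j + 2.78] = 11.25*j^2 - 8.44*j - 2.05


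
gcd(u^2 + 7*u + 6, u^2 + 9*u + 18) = u + 6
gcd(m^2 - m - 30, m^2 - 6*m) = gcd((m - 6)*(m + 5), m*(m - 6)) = m - 6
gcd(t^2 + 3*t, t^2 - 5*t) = t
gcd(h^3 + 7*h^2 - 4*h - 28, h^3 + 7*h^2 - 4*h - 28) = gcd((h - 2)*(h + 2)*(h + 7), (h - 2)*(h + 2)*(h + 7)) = h^3 + 7*h^2 - 4*h - 28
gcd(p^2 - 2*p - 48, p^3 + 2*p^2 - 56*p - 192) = p^2 - 2*p - 48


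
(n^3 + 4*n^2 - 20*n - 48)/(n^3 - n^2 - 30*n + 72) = (n + 2)/(n - 3)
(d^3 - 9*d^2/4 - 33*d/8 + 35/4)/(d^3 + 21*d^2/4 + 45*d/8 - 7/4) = (8*d^2 - 34*d + 35)/(8*d^2 + 26*d - 7)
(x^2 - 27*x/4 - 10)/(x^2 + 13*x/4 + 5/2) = (x - 8)/(x + 2)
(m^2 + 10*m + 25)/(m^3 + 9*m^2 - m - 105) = (m + 5)/(m^2 + 4*m - 21)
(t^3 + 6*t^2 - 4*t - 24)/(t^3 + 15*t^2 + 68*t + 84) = (t - 2)/(t + 7)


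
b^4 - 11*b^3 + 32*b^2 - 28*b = b*(b - 7)*(b - 2)^2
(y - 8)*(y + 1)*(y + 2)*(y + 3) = y^4 - 2*y^3 - 37*y^2 - 82*y - 48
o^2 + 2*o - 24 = (o - 4)*(o + 6)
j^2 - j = j*(j - 1)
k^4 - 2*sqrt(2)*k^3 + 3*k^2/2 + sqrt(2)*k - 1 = (k - sqrt(2))^2*(k - sqrt(2)/2)*(k + sqrt(2)/2)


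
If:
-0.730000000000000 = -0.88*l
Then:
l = 0.83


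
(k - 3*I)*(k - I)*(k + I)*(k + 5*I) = k^4 + 2*I*k^3 + 16*k^2 + 2*I*k + 15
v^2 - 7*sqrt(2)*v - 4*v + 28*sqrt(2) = (v - 4)*(v - 7*sqrt(2))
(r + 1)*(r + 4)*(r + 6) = r^3 + 11*r^2 + 34*r + 24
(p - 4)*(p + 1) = p^2 - 3*p - 4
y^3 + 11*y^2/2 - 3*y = y*(y - 1/2)*(y + 6)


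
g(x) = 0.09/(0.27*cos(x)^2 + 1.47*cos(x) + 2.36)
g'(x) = 0.09*(0.54*sin(x)*cos(x) + 1.47*sin(x))/(0.27*cos(x)^2 + 1.47*cos(x) + 2.36)^2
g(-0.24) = 0.02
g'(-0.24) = -0.00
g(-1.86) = 0.05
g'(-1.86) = -0.03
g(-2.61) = 0.07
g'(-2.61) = -0.03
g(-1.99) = 0.05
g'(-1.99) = -0.03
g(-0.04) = 0.02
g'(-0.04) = -0.00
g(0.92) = 0.03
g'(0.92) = 0.01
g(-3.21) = 0.08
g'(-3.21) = 0.00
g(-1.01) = 0.03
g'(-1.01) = -0.01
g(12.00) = 0.02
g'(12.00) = -0.00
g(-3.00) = 0.08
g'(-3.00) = -0.00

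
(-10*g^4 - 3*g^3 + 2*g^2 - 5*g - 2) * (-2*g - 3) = 20*g^5 + 36*g^4 + 5*g^3 + 4*g^2 + 19*g + 6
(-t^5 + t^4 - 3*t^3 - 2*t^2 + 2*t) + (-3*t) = -t^5 + t^4 - 3*t^3 - 2*t^2 - t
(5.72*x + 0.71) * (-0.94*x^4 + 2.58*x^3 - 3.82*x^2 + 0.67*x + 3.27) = -5.3768*x^5 + 14.0902*x^4 - 20.0186*x^3 + 1.1202*x^2 + 19.1801*x + 2.3217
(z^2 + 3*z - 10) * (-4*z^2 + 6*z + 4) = -4*z^4 - 6*z^3 + 62*z^2 - 48*z - 40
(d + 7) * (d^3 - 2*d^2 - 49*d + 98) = d^4 + 5*d^3 - 63*d^2 - 245*d + 686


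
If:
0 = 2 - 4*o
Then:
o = 1/2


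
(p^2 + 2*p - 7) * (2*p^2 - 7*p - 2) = 2*p^4 - 3*p^3 - 30*p^2 + 45*p + 14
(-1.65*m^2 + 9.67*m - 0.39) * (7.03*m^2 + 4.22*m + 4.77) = -11.5995*m^4 + 61.0171*m^3 + 30.1952*m^2 + 44.4801*m - 1.8603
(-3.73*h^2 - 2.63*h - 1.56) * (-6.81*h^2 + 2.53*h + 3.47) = 25.4013*h^4 + 8.4734*h^3 - 8.9734*h^2 - 13.0729*h - 5.4132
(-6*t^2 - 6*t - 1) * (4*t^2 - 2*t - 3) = -24*t^4 - 12*t^3 + 26*t^2 + 20*t + 3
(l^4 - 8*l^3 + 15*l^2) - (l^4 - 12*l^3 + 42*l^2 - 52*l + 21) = 4*l^3 - 27*l^2 + 52*l - 21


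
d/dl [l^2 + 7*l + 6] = 2*l + 7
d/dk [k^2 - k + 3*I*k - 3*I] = 2*k - 1 + 3*I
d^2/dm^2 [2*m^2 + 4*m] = 4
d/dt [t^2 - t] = 2*t - 1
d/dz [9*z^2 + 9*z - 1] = 18*z + 9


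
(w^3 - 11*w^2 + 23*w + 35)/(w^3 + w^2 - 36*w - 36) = (w^2 - 12*w + 35)/(w^2 - 36)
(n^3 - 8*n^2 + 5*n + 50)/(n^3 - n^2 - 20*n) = (n^2 - 3*n - 10)/(n*(n + 4))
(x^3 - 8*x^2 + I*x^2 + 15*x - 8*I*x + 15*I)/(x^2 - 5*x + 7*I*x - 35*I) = (x^2 + x*(-3 + I) - 3*I)/(x + 7*I)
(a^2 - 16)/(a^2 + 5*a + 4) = (a - 4)/(a + 1)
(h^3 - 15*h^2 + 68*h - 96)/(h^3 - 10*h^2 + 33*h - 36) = (h - 8)/(h - 3)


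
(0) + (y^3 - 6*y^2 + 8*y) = y^3 - 6*y^2 + 8*y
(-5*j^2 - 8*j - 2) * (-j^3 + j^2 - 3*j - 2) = 5*j^5 + 3*j^4 + 9*j^3 + 32*j^2 + 22*j + 4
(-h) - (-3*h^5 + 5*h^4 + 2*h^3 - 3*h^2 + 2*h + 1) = 3*h^5 - 5*h^4 - 2*h^3 + 3*h^2 - 3*h - 1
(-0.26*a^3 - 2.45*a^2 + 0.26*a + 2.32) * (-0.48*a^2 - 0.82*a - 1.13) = 0.1248*a^5 + 1.3892*a^4 + 2.178*a^3 + 1.4417*a^2 - 2.1962*a - 2.6216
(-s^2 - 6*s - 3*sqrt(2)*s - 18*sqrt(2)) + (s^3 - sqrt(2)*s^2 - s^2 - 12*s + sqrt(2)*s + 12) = s^3 - 2*s^2 - sqrt(2)*s^2 - 18*s - 2*sqrt(2)*s - 18*sqrt(2) + 12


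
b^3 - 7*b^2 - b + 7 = (b - 7)*(b - 1)*(b + 1)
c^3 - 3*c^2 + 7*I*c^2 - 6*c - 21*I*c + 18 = (c - 3)*(c + I)*(c + 6*I)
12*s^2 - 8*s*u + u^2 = (-6*s + u)*(-2*s + u)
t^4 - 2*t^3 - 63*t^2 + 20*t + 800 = (t - 8)*(t - 4)*(t + 5)^2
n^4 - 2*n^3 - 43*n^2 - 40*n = n*(n - 8)*(n + 1)*(n + 5)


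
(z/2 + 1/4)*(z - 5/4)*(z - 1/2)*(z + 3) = z^4/2 + 7*z^3/8 - 2*z^2 - 7*z/32 + 15/32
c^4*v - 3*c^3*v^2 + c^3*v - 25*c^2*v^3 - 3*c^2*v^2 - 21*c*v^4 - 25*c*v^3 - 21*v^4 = (c - 7*v)*(c + v)*(c + 3*v)*(c*v + v)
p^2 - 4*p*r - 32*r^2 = (p - 8*r)*(p + 4*r)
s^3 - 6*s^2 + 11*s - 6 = (s - 3)*(s - 2)*(s - 1)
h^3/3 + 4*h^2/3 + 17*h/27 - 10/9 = (h/3 + 1)*(h - 2/3)*(h + 5/3)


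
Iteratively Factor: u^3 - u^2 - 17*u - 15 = (u - 5)*(u^2 + 4*u + 3) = (u - 5)*(u + 3)*(u + 1)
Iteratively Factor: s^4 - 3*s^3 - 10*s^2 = (s - 5)*(s^3 + 2*s^2) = (s - 5)*(s + 2)*(s^2) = s*(s - 5)*(s + 2)*(s)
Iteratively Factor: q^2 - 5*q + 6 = (q - 3)*(q - 2)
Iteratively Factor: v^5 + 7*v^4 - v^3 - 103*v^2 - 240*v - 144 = (v + 1)*(v^4 + 6*v^3 - 7*v^2 - 96*v - 144) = (v - 4)*(v + 1)*(v^3 + 10*v^2 + 33*v + 36) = (v - 4)*(v + 1)*(v + 3)*(v^2 + 7*v + 12) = (v - 4)*(v + 1)*(v + 3)^2*(v + 4)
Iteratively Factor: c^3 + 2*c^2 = (c)*(c^2 + 2*c) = c^2*(c + 2)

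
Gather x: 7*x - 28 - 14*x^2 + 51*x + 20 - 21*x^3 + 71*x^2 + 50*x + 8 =-21*x^3 + 57*x^2 + 108*x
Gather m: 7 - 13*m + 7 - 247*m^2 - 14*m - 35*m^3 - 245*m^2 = -35*m^3 - 492*m^2 - 27*m + 14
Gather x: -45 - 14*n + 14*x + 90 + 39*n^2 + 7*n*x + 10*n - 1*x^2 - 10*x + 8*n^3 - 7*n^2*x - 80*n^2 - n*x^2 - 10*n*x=8*n^3 - 41*n^2 - 4*n + x^2*(-n - 1) + x*(-7*n^2 - 3*n + 4) + 45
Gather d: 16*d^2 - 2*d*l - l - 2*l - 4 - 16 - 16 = 16*d^2 - 2*d*l - 3*l - 36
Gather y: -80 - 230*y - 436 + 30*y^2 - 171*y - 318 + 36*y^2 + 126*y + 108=66*y^2 - 275*y - 726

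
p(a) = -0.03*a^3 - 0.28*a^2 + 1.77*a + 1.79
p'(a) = -0.09*a^2 - 0.56*a + 1.77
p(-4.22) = -8.41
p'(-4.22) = 2.53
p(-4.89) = -10.05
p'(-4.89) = 2.36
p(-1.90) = -2.38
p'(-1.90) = 2.51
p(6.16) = -4.94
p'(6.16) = -5.09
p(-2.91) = -4.99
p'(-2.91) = 2.64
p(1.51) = 3.72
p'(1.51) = 0.72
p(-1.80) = -2.13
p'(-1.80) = 2.49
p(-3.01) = -5.26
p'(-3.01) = 2.64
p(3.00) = 3.77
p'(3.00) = -0.72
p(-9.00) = -14.95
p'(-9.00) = -0.48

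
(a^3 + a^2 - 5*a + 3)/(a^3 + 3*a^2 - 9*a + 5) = (a + 3)/(a + 5)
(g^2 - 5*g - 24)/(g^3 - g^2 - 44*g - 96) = 1/(g + 4)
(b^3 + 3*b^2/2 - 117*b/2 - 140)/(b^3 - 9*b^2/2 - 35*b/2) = (b^2 - b - 56)/(b*(b - 7))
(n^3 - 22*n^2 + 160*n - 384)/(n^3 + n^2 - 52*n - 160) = (n^2 - 14*n + 48)/(n^2 + 9*n + 20)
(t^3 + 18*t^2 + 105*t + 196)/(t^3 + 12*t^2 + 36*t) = (t^3 + 18*t^2 + 105*t + 196)/(t*(t^2 + 12*t + 36))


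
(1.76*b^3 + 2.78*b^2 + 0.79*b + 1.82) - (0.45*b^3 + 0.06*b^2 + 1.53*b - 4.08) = 1.31*b^3 + 2.72*b^2 - 0.74*b + 5.9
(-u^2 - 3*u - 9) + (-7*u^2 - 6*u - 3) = -8*u^2 - 9*u - 12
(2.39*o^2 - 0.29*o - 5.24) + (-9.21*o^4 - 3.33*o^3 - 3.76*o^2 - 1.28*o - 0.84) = -9.21*o^4 - 3.33*o^3 - 1.37*o^2 - 1.57*o - 6.08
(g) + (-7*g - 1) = -6*g - 1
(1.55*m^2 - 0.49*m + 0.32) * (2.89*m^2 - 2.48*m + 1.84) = 4.4795*m^4 - 5.2601*m^3 + 4.992*m^2 - 1.6952*m + 0.5888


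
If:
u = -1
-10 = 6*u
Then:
No Solution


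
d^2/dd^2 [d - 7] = 0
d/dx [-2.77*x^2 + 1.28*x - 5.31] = 1.28 - 5.54*x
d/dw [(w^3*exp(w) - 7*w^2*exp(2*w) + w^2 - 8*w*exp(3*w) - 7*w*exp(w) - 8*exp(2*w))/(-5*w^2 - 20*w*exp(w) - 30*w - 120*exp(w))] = ((w^2 + 4*w*exp(w) + 6*w + 24*exp(w))*(-w^3*exp(w) + 14*w^2*exp(2*w) - 3*w^2*exp(w) + 24*w*exp(3*w) + 14*w*exp(2*w) + 7*w*exp(w) - 2*w + 8*exp(3*w) + 16*exp(2*w) + 7*exp(w)) - 2*(2*w*exp(w) + w + 14*exp(w) + 3)*(-w^3*exp(w) + 7*w^2*exp(2*w) - w^2 + 8*w*exp(3*w) + 7*w*exp(w) + 8*exp(2*w)))/(5*(w^2 + 4*w*exp(w) + 6*w + 24*exp(w))^2)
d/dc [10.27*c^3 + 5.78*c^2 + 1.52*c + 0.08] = 30.81*c^2 + 11.56*c + 1.52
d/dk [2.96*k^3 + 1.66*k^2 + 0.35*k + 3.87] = 8.88*k^2 + 3.32*k + 0.35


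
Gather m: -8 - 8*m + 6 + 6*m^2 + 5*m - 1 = 6*m^2 - 3*m - 3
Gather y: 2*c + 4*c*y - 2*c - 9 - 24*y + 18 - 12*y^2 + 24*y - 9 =4*c*y - 12*y^2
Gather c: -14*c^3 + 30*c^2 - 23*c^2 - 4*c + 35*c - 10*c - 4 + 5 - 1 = -14*c^3 + 7*c^2 + 21*c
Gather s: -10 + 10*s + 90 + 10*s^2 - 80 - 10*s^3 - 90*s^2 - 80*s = -10*s^3 - 80*s^2 - 70*s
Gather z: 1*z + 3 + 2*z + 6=3*z + 9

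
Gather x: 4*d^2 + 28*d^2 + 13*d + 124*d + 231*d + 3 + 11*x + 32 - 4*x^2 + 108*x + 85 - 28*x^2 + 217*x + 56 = 32*d^2 + 368*d - 32*x^2 + 336*x + 176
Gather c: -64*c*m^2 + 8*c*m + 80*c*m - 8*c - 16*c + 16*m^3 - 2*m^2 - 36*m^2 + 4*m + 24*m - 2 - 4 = c*(-64*m^2 + 88*m - 24) + 16*m^3 - 38*m^2 + 28*m - 6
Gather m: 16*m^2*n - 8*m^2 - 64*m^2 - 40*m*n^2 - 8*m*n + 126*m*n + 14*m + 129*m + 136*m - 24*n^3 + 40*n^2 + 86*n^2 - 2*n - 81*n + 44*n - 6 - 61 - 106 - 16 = m^2*(16*n - 72) + m*(-40*n^2 + 118*n + 279) - 24*n^3 + 126*n^2 - 39*n - 189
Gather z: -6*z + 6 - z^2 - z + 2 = -z^2 - 7*z + 8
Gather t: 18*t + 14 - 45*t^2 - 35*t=-45*t^2 - 17*t + 14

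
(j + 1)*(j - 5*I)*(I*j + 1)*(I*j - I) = -j^4 + 6*I*j^3 + 6*j^2 - 6*I*j - 5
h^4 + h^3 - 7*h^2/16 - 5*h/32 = h*(h - 1/2)*(h + 1/4)*(h + 5/4)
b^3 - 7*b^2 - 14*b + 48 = (b - 8)*(b - 2)*(b + 3)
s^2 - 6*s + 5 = (s - 5)*(s - 1)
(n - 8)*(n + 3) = n^2 - 5*n - 24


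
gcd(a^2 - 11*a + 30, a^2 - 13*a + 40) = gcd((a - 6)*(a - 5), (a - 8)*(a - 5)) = a - 5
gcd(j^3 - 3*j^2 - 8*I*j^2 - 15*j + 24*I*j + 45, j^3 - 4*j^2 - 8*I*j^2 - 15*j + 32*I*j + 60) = j^2 - 8*I*j - 15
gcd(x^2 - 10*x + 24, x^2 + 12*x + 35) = 1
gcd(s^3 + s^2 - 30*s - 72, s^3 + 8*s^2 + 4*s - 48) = s + 4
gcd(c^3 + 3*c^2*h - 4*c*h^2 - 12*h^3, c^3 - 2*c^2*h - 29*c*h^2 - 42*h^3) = c^2 + 5*c*h + 6*h^2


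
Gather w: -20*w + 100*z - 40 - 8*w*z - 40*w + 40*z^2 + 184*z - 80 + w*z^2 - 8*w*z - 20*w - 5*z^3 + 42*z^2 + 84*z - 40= w*(z^2 - 16*z - 80) - 5*z^3 + 82*z^2 + 368*z - 160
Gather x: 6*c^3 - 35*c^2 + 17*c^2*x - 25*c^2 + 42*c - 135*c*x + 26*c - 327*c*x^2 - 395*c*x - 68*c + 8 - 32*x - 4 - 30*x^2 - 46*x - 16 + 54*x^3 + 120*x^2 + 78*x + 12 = 6*c^3 - 60*c^2 + 54*x^3 + x^2*(90 - 327*c) + x*(17*c^2 - 530*c)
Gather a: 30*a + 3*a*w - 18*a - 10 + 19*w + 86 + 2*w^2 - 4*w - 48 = a*(3*w + 12) + 2*w^2 + 15*w + 28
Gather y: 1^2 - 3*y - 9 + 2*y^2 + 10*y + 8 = 2*y^2 + 7*y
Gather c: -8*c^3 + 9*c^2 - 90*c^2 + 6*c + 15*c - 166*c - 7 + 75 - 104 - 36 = -8*c^3 - 81*c^2 - 145*c - 72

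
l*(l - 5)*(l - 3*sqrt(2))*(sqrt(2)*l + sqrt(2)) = sqrt(2)*l^4 - 6*l^3 - 4*sqrt(2)*l^3 - 5*sqrt(2)*l^2 + 24*l^2 + 30*l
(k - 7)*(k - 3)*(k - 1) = k^3 - 11*k^2 + 31*k - 21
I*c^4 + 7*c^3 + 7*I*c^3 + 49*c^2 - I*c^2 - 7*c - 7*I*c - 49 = (c - 1)*(c + 7)*(c - 7*I)*(I*c + I)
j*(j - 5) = j^2 - 5*j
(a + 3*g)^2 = a^2 + 6*a*g + 9*g^2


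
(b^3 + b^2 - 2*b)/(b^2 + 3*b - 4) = b*(b + 2)/(b + 4)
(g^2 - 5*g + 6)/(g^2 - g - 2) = (g - 3)/(g + 1)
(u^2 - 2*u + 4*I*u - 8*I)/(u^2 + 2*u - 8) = (u + 4*I)/(u + 4)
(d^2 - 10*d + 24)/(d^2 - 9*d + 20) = (d - 6)/(d - 5)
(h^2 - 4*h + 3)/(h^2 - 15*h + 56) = (h^2 - 4*h + 3)/(h^2 - 15*h + 56)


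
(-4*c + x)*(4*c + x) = -16*c^2 + x^2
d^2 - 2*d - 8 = (d - 4)*(d + 2)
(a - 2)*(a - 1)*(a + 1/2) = a^3 - 5*a^2/2 + a/2 + 1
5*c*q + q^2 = q*(5*c + q)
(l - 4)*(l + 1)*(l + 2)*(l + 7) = l^4 + 6*l^3 - 17*l^2 - 78*l - 56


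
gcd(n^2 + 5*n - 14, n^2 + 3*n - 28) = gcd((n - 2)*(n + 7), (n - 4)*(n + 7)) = n + 7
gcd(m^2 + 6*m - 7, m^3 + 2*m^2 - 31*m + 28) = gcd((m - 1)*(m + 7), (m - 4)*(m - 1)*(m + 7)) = m^2 + 6*m - 7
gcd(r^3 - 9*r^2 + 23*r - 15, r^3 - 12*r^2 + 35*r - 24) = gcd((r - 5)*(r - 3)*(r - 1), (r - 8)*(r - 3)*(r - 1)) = r^2 - 4*r + 3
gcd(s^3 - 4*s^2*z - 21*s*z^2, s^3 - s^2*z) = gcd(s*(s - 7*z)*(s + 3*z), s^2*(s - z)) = s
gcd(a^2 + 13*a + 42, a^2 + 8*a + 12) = a + 6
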